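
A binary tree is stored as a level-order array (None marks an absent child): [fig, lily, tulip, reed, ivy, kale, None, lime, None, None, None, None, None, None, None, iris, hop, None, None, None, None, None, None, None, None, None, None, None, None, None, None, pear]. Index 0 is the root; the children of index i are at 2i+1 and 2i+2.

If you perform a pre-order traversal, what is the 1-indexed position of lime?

4

Pre-order visits the node, then its left subtree, then its right subtree.
Visit fig.
At fig: go left to lily.
  Visit lily.
  At lily: go left to reed.
    Visit reed.
    At reed: go left to lime.
      Visit lime.
      At lime: go left to iris.
        Visit iris.
        At iris: go left to pear.
          pear is a leaf — visit pear.
        At iris: no right child.
      At lime: go right to hop.
        hop is a leaf — visit hop.
    At reed: no right child.
  At lily: go right to ivy.
    ivy is a leaf — visit ivy.
At fig: go right to tulip.
  Visit tulip.
  At tulip: go left to kale.
    kale is a leaf — visit kale.
  At tulip: no right child.
Full pre-order sequence: fig, lily, reed, lime, iris, pear, hop, ivy, tulip, kale.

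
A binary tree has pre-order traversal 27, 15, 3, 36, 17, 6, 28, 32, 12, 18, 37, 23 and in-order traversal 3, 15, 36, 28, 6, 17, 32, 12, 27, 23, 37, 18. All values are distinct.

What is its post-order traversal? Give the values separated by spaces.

3 28 6 12 32 17 36 15 23 37 18 27

The first element of pre-order is the root; it splits in-order into left and right subtrees.
Root 27: left subtree has 8 nodes {3, 15, 36, 28, 6, 17, 32, 12}, right has 3 {23, 37, 18}.
  Root 15: left subtree has 1 node {3}, right has 6 {36, 28, 6, 17, 32, 12}.
    Root 36: left subtree has 0 nodes { }, right has 5 {28, 6, 17, 32, 12}.
      Root 17: left subtree has 2 nodes {28, 6}, right has 2 {32, 12}.
        Root 6: left subtree has 1 node {28}, right has 0 { }.
        Root 32: left subtree has 0 nodes { }, right has 1 {12}.
  Root 18: left subtree has 2 nodes {23, 37}, right has 0 { }.
    Root 37: left subtree has 1 node {23}, right has 0 { }.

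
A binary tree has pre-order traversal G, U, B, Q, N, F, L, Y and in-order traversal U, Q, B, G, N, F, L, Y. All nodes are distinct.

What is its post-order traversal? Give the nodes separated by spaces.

Q B U Y L F N G

The first element of pre-order is the root; it splits in-order into left and right subtrees.
Root G: left subtree has 3 nodes {U, Q, B}, right has 4 {N, F, L, Y}.
  Root U: left subtree has 0 nodes { }, right has 2 {Q, B}.
    Root B: left subtree has 1 node {Q}, right has 0 { }.
  Root N: left subtree has 0 nodes { }, right has 3 {F, L, Y}.
    Root F: left subtree has 0 nodes { }, right has 2 {L, Y}.
      Root L: left subtree has 0 nodes { }, right has 1 {Y}.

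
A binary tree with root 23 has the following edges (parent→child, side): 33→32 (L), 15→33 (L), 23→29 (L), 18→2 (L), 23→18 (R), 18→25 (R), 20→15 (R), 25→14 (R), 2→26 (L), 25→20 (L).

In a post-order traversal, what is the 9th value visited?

25

Post-order visits the left subtree, then the right subtree, then the node.
At 23: go left to 29.
  29 is a leaf — visit 29.
At 23: go right to 18.
  At 18: go left to 2.
    At 2: go left to 26.
      26 is a leaf — visit 26.
    At 2: no right child.
    Visit 2.
  At 18: go right to 25.
    At 25: go left to 20.
      At 20: no left child.
      At 20: go right to 15.
        At 15: go left to 33.
          At 33: go left to 32.
            32 is a leaf — visit 32.
          At 33: no right child.
          Visit 33.
        At 15: no right child.
        Visit 15.
      Visit 20.
    At 25: go right to 14.
      14 is a leaf — visit 14.
    Visit 25.
  Visit 18.
Visit 23.
Full post-order sequence: 29, 26, 2, 32, 33, 15, 20, 14, 25, 18, 23.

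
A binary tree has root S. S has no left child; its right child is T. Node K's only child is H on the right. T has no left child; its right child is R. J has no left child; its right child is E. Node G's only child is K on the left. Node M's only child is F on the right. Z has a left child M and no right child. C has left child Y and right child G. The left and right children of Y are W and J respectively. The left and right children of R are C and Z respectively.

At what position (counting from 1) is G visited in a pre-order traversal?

Pre-order visits the node, then its left subtree, then its right subtree.
Visit S.
At S: no left child.
At S: go right to T.
  Visit T.
  At T: no left child.
  At T: go right to R.
    Visit R.
    At R: go left to C.
      Visit C.
      At C: go left to Y.
        Visit Y.
        At Y: go left to W.
          W is a leaf — visit W.
        At Y: go right to J.
          Visit J.
          At J: no left child.
          At J: go right to E.
            E is a leaf — visit E.
      At C: go right to G.
        Visit G.
        At G: go left to K.
          Visit K.
          At K: no left child.
          At K: go right to H.
            H is a leaf — visit H.
        At G: no right child.
    At R: go right to Z.
      Visit Z.
      At Z: go left to M.
        Visit M.
        At M: no left child.
        At M: go right to F.
          F is a leaf — visit F.
      At Z: no right child.
Full pre-order sequence: S, T, R, C, Y, W, J, E, G, K, H, Z, M, F.

9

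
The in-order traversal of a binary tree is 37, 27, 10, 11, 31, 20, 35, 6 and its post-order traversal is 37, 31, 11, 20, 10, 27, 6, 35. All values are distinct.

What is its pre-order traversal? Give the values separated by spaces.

35 27 37 10 20 11 31 6

The last element of post-order is the root; it splits in-order into left and right subtrees.
Root 35: left subtree has 6 nodes {37, 27, 10, 11, 31, 20}, right has 1 {6}.
  Root 27: left subtree has 1 node {37}, right has 4 {10, 11, 31, 20}.
    Root 10: left subtree has 0 nodes { }, right has 3 {11, 31, 20}.
      Root 20: left subtree has 2 nodes {11, 31}, right has 0 { }.
        Root 11: left subtree has 0 nodes { }, right has 1 {31}.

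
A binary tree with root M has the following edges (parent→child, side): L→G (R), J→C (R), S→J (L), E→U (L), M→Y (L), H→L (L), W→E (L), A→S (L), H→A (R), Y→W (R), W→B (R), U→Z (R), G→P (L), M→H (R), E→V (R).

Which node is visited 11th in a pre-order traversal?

Pre-order visits the node, then its left subtree, then its right subtree.
Visit M.
At M: go left to Y.
  Visit Y.
  At Y: no left child.
  At Y: go right to W.
    Visit W.
    At W: go left to E.
      Visit E.
      At E: go left to U.
        Visit U.
        At U: no left child.
        At U: go right to Z.
          Z is a leaf — visit Z.
      At E: go right to V.
        V is a leaf — visit V.
    At W: go right to B.
      B is a leaf — visit B.
At M: go right to H.
  Visit H.
  At H: go left to L.
    Visit L.
    At L: no left child.
    At L: go right to G.
      Visit G.
      At G: go left to P.
        P is a leaf — visit P.
      At G: no right child.
  At H: go right to A.
    Visit A.
    At A: go left to S.
      Visit S.
      At S: go left to J.
        Visit J.
        At J: no left child.
        At J: go right to C.
          C is a leaf — visit C.
      At S: no right child.
    At A: no right child.
Full pre-order sequence: M, Y, W, E, U, Z, V, B, H, L, G, P, A, S, J, C.

G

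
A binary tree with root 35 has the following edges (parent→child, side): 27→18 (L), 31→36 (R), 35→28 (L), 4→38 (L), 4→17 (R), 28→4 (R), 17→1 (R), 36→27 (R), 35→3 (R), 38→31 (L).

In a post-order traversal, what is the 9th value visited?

Post-order visits the left subtree, then the right subtree, then the node.
At 35: go left to 28.
  At 28: no left child.
  At 28: go right to 4.
    At 4: go left to 38.
      At 38: go left to 31.
        At 31: no left child.
        At 31: go right to 36.
          At 36: no left child.
          At 36: go right to 27.
            At 27: go left to 18.
              18 is a leaf — visit 18.
            At 27: no right child.
            Visit 27.
          Visit 36.
        Visit 31.
      At 38: no right child.
      Visit 38.
    At 4: go right to 17.
      At 17: no left child.
      At 17: go right to 1.
        1 is a leaf — visit 1.
      Visit 17.
    Visit 4.
  Visit 28.
At 35: go right to 3.
  3 is a leaf — visit 3.
Visit 35.
Full post-order sequence: 18, 27, 36, 31, 38, 1, 17, 4, 28, 3, 35.

28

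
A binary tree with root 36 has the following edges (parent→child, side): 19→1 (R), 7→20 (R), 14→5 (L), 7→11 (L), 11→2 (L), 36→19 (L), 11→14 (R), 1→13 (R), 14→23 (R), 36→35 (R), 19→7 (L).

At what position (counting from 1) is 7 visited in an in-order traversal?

6

In-order visits the left subtree, then the node, then the right subtree.
At 36: go left to 19.
  At 19: go left to 7.
    At 7: go left to 11.
      At 11: go left to 2.
        2 is a leaf — visit 2.
      Visit 11.
      At 11: go right to 14.
        At 14: go left to 5.
          5 is a leaf — visit 5.
        Visit 14.
        At 14: go right to 23.
          23 is a leaf — visit 23.
    Visit 7.
    At 7: go right to 20.
      20 is a leaf — visit 20.
  Visit 19.
  At 19: go right to 1.
    At 1: no left child.
    Visit 1.
    At 1: go right to 13.
      13 is a leaf — visit 13.
Visit 36.
At 36: go right to 35.
  35 is a leaf — visit 35.
Full in-order sequence: 2, 11, 5, 14, 23, 7, 20, 19, 1, 13, 36, 35.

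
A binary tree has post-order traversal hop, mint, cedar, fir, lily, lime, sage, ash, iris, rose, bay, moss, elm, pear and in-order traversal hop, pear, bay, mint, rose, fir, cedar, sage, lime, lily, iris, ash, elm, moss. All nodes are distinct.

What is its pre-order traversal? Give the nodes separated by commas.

The last element of post-order is the root; it splits in-order into left and right subtrees.
Root pear: left subtree has 1 node {hop}, right has 12 {bay, mint, rose, fir, cedar, sage, lime, lily, iris, ash, elm, moss}.
  Root elm: left subtree has 10 nodes {bay, mint, rose, fir, cedar, sage, lime, lily, iris, ash}, right has 1 {moss}.
    Root bay: left subtree has 0 nodes { }, right has 9 {mint, rose, fir, cedar, sage, lime, lily, iris, ash}.
      Root rose: left subtree has 1 node {mint}, right has 7 {fir, cedar, sage, lime, lily, iris, ash}.
        Root iris: left subtree has 5 nodes {fir, cedar, sage, lime, lily}, right has 1 {ash}.
          Root sage: left subtree has 2 nodes {fir, cedar}, right has 2 {lime, lily}.
            Root fir: left subtree has 0 nodes { }, right has 1 {cedar}.
            Root lime: left subtree has 0 nodes { }, right has 1 {lily}.

pear, hop, elm, bay, rose, mint, iris, sage, fir, cedar, lime, lily, ash, moss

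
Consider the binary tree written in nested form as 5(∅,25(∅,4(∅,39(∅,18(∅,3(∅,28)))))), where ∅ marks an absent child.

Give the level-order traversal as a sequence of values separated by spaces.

Level-order visits nodes level by level from the root, left to right within each level.
Level 0: 5
Level 1: 25
Level 2: 4
Level 3: 39
Level 4: 18
Level 5: 3
Level 6: 28

5 25 4 39 18 3 28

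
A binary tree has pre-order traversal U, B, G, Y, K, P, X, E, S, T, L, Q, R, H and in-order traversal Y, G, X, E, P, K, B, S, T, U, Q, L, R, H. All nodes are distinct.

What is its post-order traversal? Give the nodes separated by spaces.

Y E X P K G T S B Q H R L U

The first element of pre-order is the root; it splits in-order into left and right subtrees.
Root U: left subtree has 9 nodes {Y, G, X, E, P, K, B, S, T}, right has 4 {Q, L, R, H}.
  Root B: left subtree has 6 nodes {Y, G, X, E, P, K}, right has 2 {S, T}.
    Root G: left subtree has 1 node {Y}, right has 4 {X, E, P, K}.
      Root K: left subtree has 3 nodes {X, E, P}, right has 0 { }.
        Root P: left subtree has 2 nodes {X, E}, right has 0 { }.
          Root X: left subtree has 0 nodes { }, right has 1 {E}.
    Root S: left subtree has 0 nodes { }, right has 1 {T}.
  Root L: left subtree has 1 node {Q}, right has 2 {R, H}.
    Root R: left subtree has 0 nodes { }, right has 1 {H}.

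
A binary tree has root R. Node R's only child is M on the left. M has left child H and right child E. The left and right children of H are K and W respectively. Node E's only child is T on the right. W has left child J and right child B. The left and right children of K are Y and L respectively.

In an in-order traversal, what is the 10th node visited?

T

In-order visits the left subtree, then the node, then the right subtree.
At R: go left to M.
  At M: go left to H.
    At H: go left to K.
      At K: go left to Y.
        Y is a leaf — visit Y.
      Visit K.
      At K: go right to L.
        L is a leaf — visit L.
    Visit H.
    At H: go right to W.
      At W: go left to J.
        J is a leaf — visit J.
      Visit W.
      At W: go right to B.
        B is a leaf — visit B.
  Visit M.
  At M: go right to E.
    At E: no left child.
    Visit E.
    At E: go right to T.
      T is a leaf — visit T.
Visit R.
At R: no right child.
Full in-order sequence: Y, K, L, H, J, W, B, M, E, T, R.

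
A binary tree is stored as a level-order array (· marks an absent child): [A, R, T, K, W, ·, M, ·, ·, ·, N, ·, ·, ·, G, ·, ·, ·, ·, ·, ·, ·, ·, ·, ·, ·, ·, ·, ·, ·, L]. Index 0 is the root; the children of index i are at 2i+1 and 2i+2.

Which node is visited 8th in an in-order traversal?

In-order visits the left subtree, then the node, then the right subtree.
At A: go left to R.
  At R: go left to K.
    K is a leaf — visit K.
  Visit R.
  At R: go right to W.
    At W: no left child.
    Visit W.
    At W: go right to N.
      N is a leaf — visit N.
Visit A.
At A: go right to T.
  At T: no left child.
  Visit T.
  At T: go right to M.
    At M: no left child.
    Visit M.
    At M: go right to G.
      At G: no left child.
      Visit G.
      At G: go right to L.
        L is a leaf — visit L.
Full in-order sequence: K, R, W, N, A, T, M, G, L.

G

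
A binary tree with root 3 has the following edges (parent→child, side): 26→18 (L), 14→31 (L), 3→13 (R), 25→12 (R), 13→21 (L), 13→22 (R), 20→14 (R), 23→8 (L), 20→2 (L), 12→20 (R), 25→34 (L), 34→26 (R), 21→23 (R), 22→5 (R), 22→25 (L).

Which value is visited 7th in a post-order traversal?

Post-order visits the left subtree, then the right subtree, then the node.
At 3: no left child.
At 3: go right to 13.
  At 13: go left to 21.
    At 21: no left child.
    At 21: go right to 23.
      At 23: go left to 8.
        8 is a leaf — visit 8.
      At 23: no right child.
      Visit 23.
    Visit 21.
  At 13: go right to 22.
    At 22: go left to 25.
      At 25: go left to 34.
        At 34: no left child.
        At 34: go right to 26.
          At 26: go left to 18.
            18 is a leaf — visit 18.
          At 26: no right child.
          Visit 26.
        Visit 34.
      At 25: go right to 12.
        At 12: no left child.
        At 12: go right to 20.
          At 20: go left to 2.
            2 is a leaf — visit 2.
          At 20: go right to 14.
            At 14: go left to 31.
              31 is a leaf — visit 31.
            At 14: no right child.
            Visit 14.
          Visit 20.
        Visit 12.
      Visit 25.
    At 22: go right to 5.
      5 is a leaf — visit 5.
    Visit 22.
  Visit 13.
Visit 3.
Full post-order sequence: 8, 23, 21, 18, 26, 34, 2, 31, 14, 20, 12, 25, 5, 22, 13, 3.

2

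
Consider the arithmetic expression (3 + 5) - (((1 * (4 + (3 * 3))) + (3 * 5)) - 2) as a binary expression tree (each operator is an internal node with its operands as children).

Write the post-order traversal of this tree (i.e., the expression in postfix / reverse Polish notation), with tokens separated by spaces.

Post-order on an expression tree gives postfix notation: for each operator, emit left operand, right operand, then the operator.

3 5 + 1 4 3 3 * + * 3 5 * + 2 - -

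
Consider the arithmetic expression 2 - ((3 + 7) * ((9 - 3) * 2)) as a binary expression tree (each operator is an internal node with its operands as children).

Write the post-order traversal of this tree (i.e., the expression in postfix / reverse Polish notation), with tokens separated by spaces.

2 3 7 + 9 3 - 2 * * -

Post-order on an expression tree gives postfix notation: for each operator, emit left operand, right operand, then the operator.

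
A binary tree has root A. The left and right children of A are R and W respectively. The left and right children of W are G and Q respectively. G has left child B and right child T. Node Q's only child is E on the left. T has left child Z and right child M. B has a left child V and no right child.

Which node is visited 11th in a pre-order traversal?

E

Pre-order visits the node, then its left subtree, then its right subtree.
Visit A.
At A: go left to R.
  R is a leaf — visit R.
At A: go right to W.
  Visit W.
  At W: go left to G.
    Visit G.
    At G: go left to B.
      Visit B.
      At B: go left to V.
        V is a leaf — visit V.
      At B: no right child.
    At G: go right to T.
      Visit T.
      At T: go left to Z.
        Z is a leaf — visit Z.
      At T: go right to M.
        M is a leaf — visit M.
  At W: go right to Q.
    Visit Q.
    At Q: go left to E.
      E is a leaf — visit E.
    At Q: no right child.
Full pre-order sequence: A, R, W, G, B, V, T, Z, M, Q, E.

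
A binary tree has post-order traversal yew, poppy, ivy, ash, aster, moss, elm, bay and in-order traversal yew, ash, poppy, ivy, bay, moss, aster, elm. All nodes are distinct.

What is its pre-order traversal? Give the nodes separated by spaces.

The last element of post-order is the root; it splits in-order into left and right subtrees.
Root bay: left subtree has 4 nodes {yew, ash, poppy, ivy}, right has 3 {moss, aster, elm}.
  Root ash: left subtree has 1 node {yew}, right has 2 {poppy, ivy}.
    Root ivy: left subtree has 1 node {poppy}, right has 0 { }.
  Root elm: left subtree has 2 nodes {moss, aster}, right has 0 { }.
    Root moss: left subtree has 0 nodes { }, right has 1 {aster}.

bay ash yew ivy poppy elm moss aster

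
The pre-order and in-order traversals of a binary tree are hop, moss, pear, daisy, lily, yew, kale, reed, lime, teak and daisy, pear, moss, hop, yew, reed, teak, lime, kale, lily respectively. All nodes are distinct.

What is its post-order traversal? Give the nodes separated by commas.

daisy, pear, moss, teak, lime, reed, kale, yew, lily, hop

The first element of pre-order is the root; it splits in-order into left and right subtrees.
Root hop: left subtree has 3 nodes {daisy, pear, moss}, right has 6 {yew, reed, teak, lime, kale, lily}.
  Root moss: left subtree has 2 nodes {daisy, pear}, right has 0 { }.
    Root pear: left subtree has 1 node {daisy}, right has 0 { }.
  Root lily: left subtree has 5 nodes {yew, reed, teak, lime, kale}, right has 0 { }.
    Root yew: left subtree has 0 nodes { }, right has 4 {reed, teak, lime, kale}.
      Root kale: left subtree has 3 nodes {reed, teak, lime}, right has 0 { }.
        Root reed: left subtree has 0 nodes { }, right has 2 {teak, lime}.
          Root lime: left subtree has 1 node {teak}, right has 0 { }.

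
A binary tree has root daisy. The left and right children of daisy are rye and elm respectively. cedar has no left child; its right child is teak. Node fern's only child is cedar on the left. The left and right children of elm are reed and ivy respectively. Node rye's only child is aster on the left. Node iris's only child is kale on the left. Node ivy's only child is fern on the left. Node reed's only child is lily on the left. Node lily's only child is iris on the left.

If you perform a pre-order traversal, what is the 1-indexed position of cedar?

Pre-order visits the node, then its left subtree, then its right subtree.
Visit daisy.
At daisy: go left to rye.
  Visit rye.
  At rye: go left to aster.
    aster is a leaf — visit aster.
  At rye: no right child.
At daisy: go right to elm.
  Visit elm.
  At elm: go left to reed.
    Visit reed.
    At reed: go left to lily.
      Visit lily.
      At lily: go left to iris.
        Visit iris.
        At iris: go left to kale.
          kale is a leaf — visit kale.
        At iris: no right child.
      At lily: no right child.
    At reed: no right child.
  At elm: go right to ivy.
    Visit ivy.
    At ivy: go left to fern.
      Visit fern.
      At fern: go left to cedar.
        Visit cedar.
        At cedar: no left child.
        At cedar: go right to teak.
          teak is a leaf — visit teak.
      At fern: no right child.
    At ivy: no right child.
Full pre-order sequence: daisy, rye, aster, elm, reed, lily, iris, kale, ivy, fern, cedar, teak.

11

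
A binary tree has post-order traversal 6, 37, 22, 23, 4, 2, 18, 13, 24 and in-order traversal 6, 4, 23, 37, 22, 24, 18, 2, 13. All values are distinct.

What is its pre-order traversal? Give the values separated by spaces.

The last element of post-order is the root; it splits in-order into left and right subtrees.
Root 24: left subtree has 5 nodes {6, 4, 23, 37, 22}, right has 3 {18, 2, 13}.
  Root 4: left subtree has 1 node {6}, right has 3 {23, 37, 22}.
    Root 23: left subtree has 0 nodes { }, right has 2 {37, 22}.
      Root 22: left subtree has 1 node {37}, right has 0 { }.
  Root 13: left subtree has 2 nodes {18, 2}, right has 0 { }.
    Root 18: left subtree has 0 nodes { }, right has 1 {2}.

24 4 6 23 22 37 13 18 2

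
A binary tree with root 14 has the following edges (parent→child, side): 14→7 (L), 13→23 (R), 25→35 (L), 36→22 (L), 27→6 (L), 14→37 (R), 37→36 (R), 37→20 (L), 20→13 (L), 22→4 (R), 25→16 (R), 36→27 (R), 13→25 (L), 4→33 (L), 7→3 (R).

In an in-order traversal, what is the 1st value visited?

7

In-order visits the left subtree, then the node, then the right subtree.
At 14: go left to 7.
  At 7: no left child.
  Visit 7.
  At 7: go right to 3.
    3 is a leaf — visit 3.
Visit 14.
At 14: go right to 37.
  At 37: go left to 20.
    At 20: go left to 13.
      At 13: go left to 25.
        At 25: go left to 35.
          35 is a leaf — visit 35.
        Visit 25.
        At 25: go right to 16.
          16 is a leaf — visit 16.
      Visit 13.
      At 13: go right to 23.
        23 is a leaf — visit 23.
    Visit 20.
    At 20: no right child.
  Visit 37.
  At 37: go right to 36.
    At 36: go left to 22.
      At 22: no left child.
      Visit 22.
      At 22: go right to 4.
        At 4: go left to 33.
          33 is a leaf — visit 33.
        Visit 4.
        At 4: no right child.
    Visit 36.
    At 36: go right to 27.
      At 27: go left to 6.
        6 is a leaf — visit 6.
      Visit 27.
      At 27: no right child.
Full in-order sequence: 7, 3, 14, 35, 25, 16, 13, 23, 20, 37, 22, 33, 4, 36, 6, 27.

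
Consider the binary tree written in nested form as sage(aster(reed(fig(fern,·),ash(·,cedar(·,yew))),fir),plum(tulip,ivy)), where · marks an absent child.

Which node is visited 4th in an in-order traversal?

In-order visits the left subtree, then the node, then the right subtree.
At sage: go left to aster.
  At aster: go left to reed.
    At reed: go left to fig.
      At fig: go left to fern.
        fern is a leaf — visit fern.
      Visit fig.
      At fig: no right child.
    Visit reed.
    At reed: go right to ash.
      At ash: no left child.
      Visit ash.
      At ash: go right to cedar.
        At cedar: no left child.
        Visit cedar.
        At cedar: go right to yew.
          yew is a leaf — visit yew.
  Visit aster.
  At aster: go right to fir.
    fir is a leaf — visit fir.
Visit sage.
At sage: go right to plum.
  At plum: go left to tulip.
    tulip is a leaf — visit tulip.
  Visit plum.
  At plum: go right to ivy.
    ivy is a leaf — visit ivy.
Full in-order sequence: fern, fig, reed, ash, cedar, yew, aster, fir, sage, tulip, plum, ivy.

ash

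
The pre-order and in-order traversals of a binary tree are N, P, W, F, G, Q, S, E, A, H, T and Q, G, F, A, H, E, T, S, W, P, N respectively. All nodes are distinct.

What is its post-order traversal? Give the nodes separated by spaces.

Q G H A T E S F W P N

The first element of pre-order is the root; it splits in-order into left and right subtrees.
Root N: left subtree has 10 nodes {Q, G, F, A, H, E, T, S, W, P}, right has 0 { }.
  Root P: left subtree has 9 nodes {Q, G, F, A, H, E, T, S, W}, right has 0 { }.
    Root W: left subtree has 8 nodes {Q, G, F, A, H, E, T, S}, right has 0 { }.
      Root F: left subtree has 2 nodes {Q, G}, right has 5 {A, H, E, T, S}.
        Root G: left subtree has 1 node {Q}, right has 0 { }.
        Root S: left subtree has 4 nodes {A, H, E, T}, right has 0 { }.
          Root E: left subtree has 2 nodes {A, H}, right has 1 {T}.
            Root A: left subtree has 0 nodes { }, right has 1 {H}.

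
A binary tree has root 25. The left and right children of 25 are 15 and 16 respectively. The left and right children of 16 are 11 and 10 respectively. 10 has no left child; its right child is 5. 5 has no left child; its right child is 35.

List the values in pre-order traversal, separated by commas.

25, 15, 16, 11, 10, 5, 35

Pre-order visits the node, then its left subtree, then its right subtree.
Visit 25.
At 25: go left to 15.
  15 is a leaf — visit 15.
At 25: go right to 16.
  Visit 16.
  At 16: go left to 11.
    11 is a leaf — visit 11.
  At 16: go right to 10.
    Visit 10.
    At 10: no left child.
    At 10: go right to 5.
      Visit 5.
      At 5: no left child.
      At 5: go right to 35.
        35 is a leaf — visit 35.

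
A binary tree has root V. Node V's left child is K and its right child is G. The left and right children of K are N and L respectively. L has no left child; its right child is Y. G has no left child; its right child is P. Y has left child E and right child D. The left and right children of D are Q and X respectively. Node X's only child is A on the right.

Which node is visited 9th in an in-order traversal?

In-order visits the left subtree, then the node, then the right subtree.
At V: go left to K.
  At K: go left to N.
    N is a leaf — visit N.
  Visit K.
  At K: go right to L.
    At L: no left child.
    Visit L.
    At L: go right to Y.
      At Y: go left to E.
        E is a leaf — visit E.
      Visit Y.
      At Y: go right to D.
        At D: go left to Q.
          Q is a leaf — visit Q.
        Visit D.
        At D: go right to X.
          At X: no left child.
          Visit X.
          At X: go right to A.
            A is a leaf — visit A.
Visit V.
At V: go right to G.
  At G: no left child.
  Visit G.
  At G: go right to P.
    P is a leaf — visit P.
Full in-order sequence: N, K, L, E, Y, Q, D, X, A, V, G, P.

A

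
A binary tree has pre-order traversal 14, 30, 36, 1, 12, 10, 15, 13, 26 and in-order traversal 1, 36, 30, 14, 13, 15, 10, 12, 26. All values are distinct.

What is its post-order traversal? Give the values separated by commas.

The first element of pre-order is the root; it splits in-order into left and right subtrees.
Root 14: left subtree has 3 nodes {1, 36, 30}, right has 5 {13, 15, 10, 12, 26}.
  Root 30: left subtree has 2 nodes {1, 36}, right has 0 { }.
    Root 36: left subtree has 1 node {1}, right has 0 { }.
  Root 12: left subtree has 3 nodes {13, 15, 10}, right has 1 {26}.
    Root 10: left subtree has 2 nodes {13, 15}, right has 0 { }.
      Root 15: left subtree has 1 node {13}, right has 0 { }.

1, 36, 30, 13, 15, 10, 26, 12, 14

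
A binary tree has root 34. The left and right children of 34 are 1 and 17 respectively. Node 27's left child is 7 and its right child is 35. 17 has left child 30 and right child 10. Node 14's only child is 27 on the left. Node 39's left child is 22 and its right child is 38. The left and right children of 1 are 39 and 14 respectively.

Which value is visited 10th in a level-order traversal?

27

Level-order visits nodes level by level from the root, left to right within each level.
Level 0: 34
Level 1: 1, 17
Level 2: 39, 14, 30, 10
Level 3: 22, 38, 27
Level 4: 7, 35
Full level-order sequence: 34, 1, 17, 39, 14, 30, 10, 22, 38, 27, 7, 35.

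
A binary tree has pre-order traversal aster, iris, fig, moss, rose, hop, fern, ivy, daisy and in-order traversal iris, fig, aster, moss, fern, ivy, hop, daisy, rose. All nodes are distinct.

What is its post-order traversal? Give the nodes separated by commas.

fig, iris, ivy, fern, daisy, hop, rose, moss, aster

The first element of pre-order is the root; it splits in-order into left and right subtrees.
Root aster: left subtree has 2 nodes {iris, fig}, right has 6 {moss, fern, ivy, hop, daisy, rose}.
  Root iris: left subtree has 0 nodes { }, right has 1 {fig}.
  Root moss: left subtree has 0 nodes { }, right has 5 {fern, ivy, hop, daisy, rose}.
    Root rose: left subtree has 4 nodes {fern, ivy, hop, daisy}, right has 0 { }.
      Root hop: left subtree has 2 nodes {fern, ivy}, right has 1 {daisy}.
        Root fern: left subtree has 0 nodes { }, right has 1 {ivy}.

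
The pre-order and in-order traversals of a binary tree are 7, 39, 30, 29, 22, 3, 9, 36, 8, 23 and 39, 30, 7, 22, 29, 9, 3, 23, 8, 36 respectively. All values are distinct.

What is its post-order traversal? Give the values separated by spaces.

The first element of pre-order is the root; it splits in-order into left and right subtrees.
Root 7: left subtree has 2 nodes {39, 30}, right has 7 {22, 29, 9, 3, 23, 8, 36}.
  Root 39: left subtree has 0 nodes { }, right has 1 {30}.
  Root 29: left subtree has 1 node {22}, right has 5 {9, 3, 23, 8, 36}.
    Root 3: left subtree has 1 node {9}, right has 3 {23, 8, 36}.
      Root 36: left subtree has 2 nodes {23, 8}, right has 0 { }.
        Root 8: left subtree has 1 node {23}, right has 0 { }.

30 39 22 9 23 8 36 3 29 7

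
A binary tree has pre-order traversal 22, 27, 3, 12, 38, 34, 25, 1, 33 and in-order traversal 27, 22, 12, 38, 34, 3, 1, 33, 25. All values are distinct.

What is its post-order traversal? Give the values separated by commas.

27, 34, 38, 12, 33, 1, 25, 3, 22

The first element of pre-order is the root; it splits in-order into left and right subtrees.
Root 22: left subtree has 1 node {27}, right has 7 {12, 38, 34, 3, 1, 33, 25}.
  Root 3: left subtree has 3 nodes {12, 38, 34}, right has 3 {1, 33, 25}.
    Root 12: left subtree has 0 nodes { }, right has 2 {38, 34}.
      Root 38: left subtree has 0 nodes { }, right has 1 {34}.
    Root 25: left subtree has 2 nodes {1, 33}, right has 0 { }.
      Root 1: left subtree has 0 nodes { }, right has 1 {33}.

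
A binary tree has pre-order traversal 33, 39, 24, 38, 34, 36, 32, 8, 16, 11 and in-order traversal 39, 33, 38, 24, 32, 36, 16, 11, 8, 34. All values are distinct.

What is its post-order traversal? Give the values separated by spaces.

39 38 32 11 16 8 36 34 24 33

The first element of pre-order is the root; it splits in-order into left and right subtrees.
Root 33: left subtree has 1 node {39}, right has 8 {38, 24, 32, 36, 16, 11, 8, 34}.
  Root 24: left subtree has 1 node {38}, right has 6 {32, 36, 16, 11, 8, 34}.
    Root 34: left subtree has 5 nodes {32, 36, 16, 11, 8}, right has 0 { }.
      Root 36: left subtree has 1 node {32}, right has 3 {16, 11, 8}.
        Root 8: left subtree has 2 nodes {16, 11}, right has 0 { }.
          Root 16: left subtree has 0 nodes { }, right has 1 {11}.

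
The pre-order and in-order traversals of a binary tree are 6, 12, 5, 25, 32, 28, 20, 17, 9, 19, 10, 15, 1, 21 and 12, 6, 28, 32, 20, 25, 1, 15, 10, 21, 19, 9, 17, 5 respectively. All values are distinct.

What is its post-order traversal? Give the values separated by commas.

The first element of pre-order is the root; it splits in-order into left and right subtrees.
Root 6: left subtree has 1 node {12}, right has 12 {28, 32, 20, 25, 1, 15, 10, 21, 19, 9, 17, 5}.
  Root 5: left subtree has 11 nodes {28, 32, 20, 25, 1, 15, 10, 21, 19, 9, 17}, right has 0 { }.
    Root 25: left subtree has 3 nodes {28, 32, 20}, right has 7 {1, 15, 10, 21, 19, 9, 17}.
      Root 32: left subtree has 1 node {28}, right has 1 {20}.
      Root 17: left subtree has 6 nodes {1, 15, 10, 21, 19, 9}, right has 0 { }.
        Root 9: left subtree has 5 nodes {1, 15, 10, 21, 19}, right has 0 { }.
          Root 19: left subtree has 4 nodes {1, 15, 10, 21}, right has 0 { }.
            Root 10: left subtree has 2 nodes {1, 15}, right has 1 {21}.
              Root 15: left subtree has 1 node {1}, right has 0 { }.

12, 28, 20, 32, 1, 15, 21, 10, 19, 9, 17, 25, 5, 6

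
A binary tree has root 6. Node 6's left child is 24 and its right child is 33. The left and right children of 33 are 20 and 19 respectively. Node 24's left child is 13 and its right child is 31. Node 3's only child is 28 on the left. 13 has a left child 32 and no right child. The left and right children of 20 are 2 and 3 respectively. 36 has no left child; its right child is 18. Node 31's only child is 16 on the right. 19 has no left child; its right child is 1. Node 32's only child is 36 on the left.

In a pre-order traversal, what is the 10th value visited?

Pre-order visits the node, then its left subtree, then its right subtree.
Visit 6.
At 6: go left to 24.
  Visit 24.
  At 24: go left to 13.
    Visit 13.
    At 13: go left to 32.
      Visit 32.
      At 32: go left to 36.
        Visit 36.
        At 36: no left child.
        At 36: go right to 18.
          18 is a leaf — visit 18.
      At 32: no right child.
    At 13: no right child.
  At 24: go right to 31.
    Visit 31.
    At 31: no left child.
    At 31: go right to 16.
      16 is a leaf — visit 16.
At 6: go right to 33.
  Visit 33.
  At 33: go left to 20.
    Visit 20.
    At 20: go left to 2.
      2 is a leaf — visit 2.
    At 20: go right to 3.
      Visit 3.
      At 3: go left to 28.
        28 is a leaf — visit 28.
      At 3: no right child.
  At 33: go right to 19.
    Visit 19.
    At 19: no left child.
    At 19: go right to 1.
      1 is a leaf — visit 1.
Full pre-order sequence: 6, 24, 13, 32, 36, 18, 31, 16, 33, 20, 2, 3, 28, 19, 1.

20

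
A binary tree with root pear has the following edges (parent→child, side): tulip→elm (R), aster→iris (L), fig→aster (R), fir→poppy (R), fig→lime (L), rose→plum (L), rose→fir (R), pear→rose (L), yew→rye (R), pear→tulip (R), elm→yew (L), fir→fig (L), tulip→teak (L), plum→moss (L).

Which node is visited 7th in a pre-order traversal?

lime

Pre-order visits the node, then its left subtree, then its right subtree.
Visit pear.
At pear: go left to rose.
  Visit rose.
  At rose: go left to plum.
    Visit plum.
    At plum: go left to moss.
      moss is a leaf — visit moss.
    At plum: no right child.
  At rose: go right to fir.
    Visit fir.
    At fir: go left to fig.
      Visit fig.
      At fig: go left to lime.
        lime is a leaf — visit lime.
      At fig: go right to aster.
        Visit aster.
        At aster: go left to iris.
          iris is a leaf — visit iris.
        At aster: no right child.
    At fir: go right to poppy.
      poppy is a leaf — visit poppy.
At pear: go right to tulip.
  Visit tulip.
  At tulip: go left to teak.
    teak is a leaf — visit teak.
  At tulip: go right to elm.
    Visit elm.
    At elm: go left to yew.
      Visit yew.
      At yew: no left child.
      At yew: go right to rye.
        rye is a leaf — visit rye.
    At elm: no right child.
Full pre-order sequence: pear, rose, plum, moss, fir, fig, lime, aster, iris, poppy, tulip, teak, elm, yew, rye.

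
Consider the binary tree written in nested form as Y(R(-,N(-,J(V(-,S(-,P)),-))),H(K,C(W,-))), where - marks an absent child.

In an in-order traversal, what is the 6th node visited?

In-order visits the left subtree, then the node, then the right subtree.
At Y: go left to R.
  At R: no left child.
  Visit R.
  At R: go right to N.
    At N: no left child.
    Visit N.
    At N: go right to J.
      At J: go left to V.
        At V: no left child.
        Visit V.
        At V: go right to S.
          At S: no left child.
          Visit S.
          At S: go right to P.
            P is a leaf — visit P.
      Visit J.
      At J: no right child.
Visit Y.
At Y: go right to H.
  At H: go left to K.
    K is a leaf — visit K.
  Visit H.
  At H: go right to C.
    At C: go left to W.
      W is a leaf — visit W.
    Visit C.
    At C: no right child.
Full in-order sequence: R, N, V, S, P, J, Y, K, H, W, C.

J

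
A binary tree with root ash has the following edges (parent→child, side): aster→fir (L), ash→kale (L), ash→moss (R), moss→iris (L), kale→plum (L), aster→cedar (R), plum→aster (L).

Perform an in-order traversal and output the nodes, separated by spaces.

In-order visits the left subtree, then the node, then the right subtree.
At ash: go left to kale.
  At kale: go left to plum.
    At plum: go left to aster.
      At aster: go left to fir.
        fir is a leaf — visit fir.
      Visit aster.
      At aster: go right to cedar.
        cedar is a leaf — visit cedar.
    Visit plum.
    At plum: no right child.
  Visit kale.
  At kale: no right child.
Visit ash.
At ash: go right to moss.
  At moss: go left to iris.
    iris is a leaf — visit iris.
  Visit moss.
  At moss: no right child.

fir aster cedar plum kale ash iris moss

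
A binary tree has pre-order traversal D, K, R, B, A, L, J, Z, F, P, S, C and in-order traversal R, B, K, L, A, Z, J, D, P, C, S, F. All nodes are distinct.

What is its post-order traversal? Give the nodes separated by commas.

B, R, L, Z, J, A, K, C, S, P, F, D

The first element of pre-order is the root; it splits in-order into left and right subtrees.
Root D: left subtree has 7 nodes {R, B, K, L, A, Z, J}, right has 4 {P, C, S, F}.
  Root K: left subtree has 2 nodes {R, B}, right has 4 {L, A, Z, J}.
    Root R: left subtree has 0 nodes { }, right has 1 {B}.
    Root A: left subtree has 1 node {L}, right has 2 {Z, J}.
      Root J: left subtree has 1 node {Z}, right has 0 { }.
  Root F: left subtree has 3 nodes {P, C, S}, right has 0 { }.
    Root P: left subtree has 0 nodes { }, right has 2 {C, S}.
      Root S: left subtree has 1 node {C}, right has 0 { }.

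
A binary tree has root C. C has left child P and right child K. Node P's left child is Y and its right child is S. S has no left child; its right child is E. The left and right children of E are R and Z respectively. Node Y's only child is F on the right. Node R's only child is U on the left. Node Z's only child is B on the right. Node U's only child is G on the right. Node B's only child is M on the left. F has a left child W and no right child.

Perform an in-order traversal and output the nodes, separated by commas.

In-order visits the left subtree, then the node, then the right subtree.
At C: go left to P.
  At P: go left to Y.
    At Y: no left child.
    Visit Y.
    At Y: go right to F.
      At F: go left to W.
        W is a leaf — visit W.
      Visit F.
      At F: no right child.
  Visit P.
  At P: go right to S.
    At S: no left child.
    Visit S.
    At S: go right to E.
      At E: go left to R.
        At R: go left to U.
          At U: no left child.
          Visit U.
          At U: go right to G.
            G is a leaf — visit G.
        Visit R.
        At R: no right child.
      Visit E.
      At E: go right to Z.
        At Z: no left child.
        Visit Z.
        At Z: go right to B.
          At B: go left to M.
            M is a leaf — visit M.
          Visit B.
          At B: no right child.
Visit C.
At C: go right to K.
  K is a leaf — visit K.

Y, W, F, P, S, U, G, R, E, Z, M, B, C, K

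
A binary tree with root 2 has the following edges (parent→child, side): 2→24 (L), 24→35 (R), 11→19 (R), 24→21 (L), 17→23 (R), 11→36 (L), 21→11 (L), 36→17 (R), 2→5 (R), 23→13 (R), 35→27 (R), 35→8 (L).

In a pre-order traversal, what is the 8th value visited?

13

Pre-order visits the node, then its left subtree, then its right subtree.
Visit 2.
At 2: go left to 24.
  Visit 24.
  At 24: go left to 21.
    Visit 21.
    At 21: go left to 11.
      Visit 11.
      At 11: go left to 36.
        Visit 36.
        At 36: no left child.
        At 36: go right to 17.
          Visit 17.
          At 17: no left child.
          At 17: go right to 23.
            Visit 23.
            At 23: no left child.
            At 23: go right to 13.
              13 is a leaf — visit 13.
      At 11: go right to 19.
        19 is a leaf — visit 19.
    At 21: no right child.
  At 24: go right to 35.
    Visit 35.
    At 35: go left to 8.
      8 is a leaf — visit 8.
    At 35: go right to 27.
      27 is a leaf — visit 27.
At 2: go right to 5.
  5 is a leaf — visit 5.
Full pre-order sequence: 2, 24, 21, 11, 36, 17, 23, 13, 19, 35, 8, 27, 5.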